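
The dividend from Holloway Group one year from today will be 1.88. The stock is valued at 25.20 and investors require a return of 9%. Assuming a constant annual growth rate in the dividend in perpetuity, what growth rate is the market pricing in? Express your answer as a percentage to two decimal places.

P = D₁/(r−g) ⇒ g = r − D₁/P = 0.09 − 1.88/25.20 = 0.015397

1.54%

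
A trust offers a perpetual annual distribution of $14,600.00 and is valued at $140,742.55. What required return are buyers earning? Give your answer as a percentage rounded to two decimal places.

P = C/r ⇒ r = C/P = $14,600.00/$140,742.55 = 0.103736

10.37%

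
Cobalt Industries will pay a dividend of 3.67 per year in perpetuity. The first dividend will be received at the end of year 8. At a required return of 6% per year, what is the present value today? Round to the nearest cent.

40.68

Value at end of year 7: C / r = 3.67 / 0.06 = 61.1667
Discount to today: PV = 61.1667 / (1 + 0.06)^7 = 61.1667 / 1.503630 = 40.68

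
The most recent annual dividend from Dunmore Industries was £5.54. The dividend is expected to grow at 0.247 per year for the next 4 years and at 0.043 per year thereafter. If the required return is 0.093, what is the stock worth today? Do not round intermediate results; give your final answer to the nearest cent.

£226.94

D_1 = 6.90838
D_2 = 8.61475
D_3 = 10.74259
D_4 = 13.39601
Terminal value at year 4: TV = D_4×(1+g_2)/(r−g_2) = 13.97204/0.05 = 279.44084
P_0 = D_1/(1+r)^1 + D_2/(1+r)^2 + D_3/(1+r)^3 + D_4/(1+r)^4 + TV/(1+r)^4
    = 6.32057 + 7.21111 + 8.22714 + 9.38631 + 195.79844 = 226.94357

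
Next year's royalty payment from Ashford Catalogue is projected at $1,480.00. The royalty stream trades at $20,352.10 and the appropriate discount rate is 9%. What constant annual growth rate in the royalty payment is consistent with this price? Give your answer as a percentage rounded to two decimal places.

P = D₁/(r−g) ⇒ g = r − D₁/P = 0.09 − $1,480.00/$20,352.10 = 0.017280

1.73%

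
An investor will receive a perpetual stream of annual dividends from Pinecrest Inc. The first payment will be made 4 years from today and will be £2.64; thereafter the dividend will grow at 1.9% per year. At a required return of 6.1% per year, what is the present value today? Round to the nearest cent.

£52.63

Value at end of year 3: C₁ / (r − g) = £2.64 / (0.061 − 0.019) = £62.8571
Discount to today: PV = £62.8571 / (1 + 0.061)^3 = £62.8571 / 1.194390 = £52.63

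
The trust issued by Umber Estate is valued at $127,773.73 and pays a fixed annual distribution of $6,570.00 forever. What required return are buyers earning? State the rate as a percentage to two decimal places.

P = C/r ⇒ r = C/P = $6,570.00/$127,773.73 = 0.051419

5.14%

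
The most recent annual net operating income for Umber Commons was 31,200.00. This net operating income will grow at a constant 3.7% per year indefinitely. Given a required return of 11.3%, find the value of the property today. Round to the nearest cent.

425715.79

D₁ = D₀ × (1 + g) = 31,200.00 × 1.037 = 32,354.4000
Growing perpetuity: P = D₁ / (r − g) = 32,354.4000 / (0.113 − 0.037) = 425,715.79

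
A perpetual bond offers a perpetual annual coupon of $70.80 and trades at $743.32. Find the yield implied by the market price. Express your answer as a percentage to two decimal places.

P = C/r ⇒ r = C/P = $70.80/$743.32 = 0.095248

9.52%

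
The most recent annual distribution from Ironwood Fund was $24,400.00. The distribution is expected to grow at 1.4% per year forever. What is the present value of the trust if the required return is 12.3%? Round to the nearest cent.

$226987.16

D₁ = D₀ × (1 + g) = $24,400.00 × 1.014 = $24,741.6000
Growing perpetuity: P = D₁ / (r − g) = $24,741.6000 / (0.123 − 0.014) = $226,987.16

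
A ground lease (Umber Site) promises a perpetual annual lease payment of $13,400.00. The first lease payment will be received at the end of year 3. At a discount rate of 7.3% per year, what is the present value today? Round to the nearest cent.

Value at end of year 2: C / r = $13,400.00 / 0.073 = $183,561.6438
Discount to today: PV = $183,561.6438 / (1 + 0.073)^2 = $183,561.6438 / 1.151329 = $159,434.57

$159434.57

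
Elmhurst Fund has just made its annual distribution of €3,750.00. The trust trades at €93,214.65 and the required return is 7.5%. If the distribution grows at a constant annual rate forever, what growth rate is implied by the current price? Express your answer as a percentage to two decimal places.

3.34%

P = D₀(1+g)/(r−g) ⇒ P(r−g) = D₀(1+g) ⇒ g(P+D₀) = P·r − D₀
g = (P·r − D₀)/(P + D₀) = (€93,214.65×0.075 − €3,750.00) / (€93,214.65 + €3,750.00) = 0.033426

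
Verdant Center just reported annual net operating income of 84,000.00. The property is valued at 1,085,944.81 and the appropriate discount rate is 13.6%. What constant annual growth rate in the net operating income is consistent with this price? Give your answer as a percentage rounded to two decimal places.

5.44%

P = D₀(1+g)/(r−g) ⇒ P(r−g) = D₀(1+g) ⇒ g(P+D₀) = P·r − D₀
g = (P·r − D₀)/(P + D₀) = (1,085,944.81×0.136 − 84,000.00) / (1,085,944.81 + 84,000.00) = 0.054437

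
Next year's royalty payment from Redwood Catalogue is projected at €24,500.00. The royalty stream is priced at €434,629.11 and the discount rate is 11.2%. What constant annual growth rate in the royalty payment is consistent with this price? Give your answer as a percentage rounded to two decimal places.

5.56%

P = D₁/(r−g) ⇒ g = r − D₁/P = 0.112 − €24,500.00/€434,629.11 = 0.055630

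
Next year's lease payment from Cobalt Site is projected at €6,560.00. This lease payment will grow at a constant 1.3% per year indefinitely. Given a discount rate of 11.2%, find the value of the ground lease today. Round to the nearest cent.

Growing perpetuity: P = D₁ / (r − g) = €6,560.0000 / (0.112 − 0.013) = €66,262.63

€66262.63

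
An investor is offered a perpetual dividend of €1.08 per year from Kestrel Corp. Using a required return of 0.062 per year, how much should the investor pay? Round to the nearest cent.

Level perpetuity: PV = C / r = €1.08 / 0.062 = €17.42

€17.42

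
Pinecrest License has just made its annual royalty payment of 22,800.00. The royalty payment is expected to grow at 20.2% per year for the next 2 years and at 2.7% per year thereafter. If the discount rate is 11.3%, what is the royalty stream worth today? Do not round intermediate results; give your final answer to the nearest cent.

368775.08

D_1 = 27405.60000
D_2 = 32941.53120
Terminal value at year 2: TV = D_2×(1+g_2)/(r−g_2) = 33830.95254/0.086 = 393383.16910
P_0 = D_1/(1+r)^1 + D_2/(1+r)^2 + TV/(1+r)^2
    = 24623.18059 + 26592.15011 + 317559.74608 = 368775.07679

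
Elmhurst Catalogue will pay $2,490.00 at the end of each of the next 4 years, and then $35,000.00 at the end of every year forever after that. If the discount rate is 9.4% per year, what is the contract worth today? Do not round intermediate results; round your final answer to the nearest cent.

$267935.26

PV of 4-year annuity: $2,490.00 × [1 − (1+0.094)^−4] / 0.094 = 7996.58160
Perpetuity value at year 4: $35,000.00 / 0.094 = 372340.42553
PV of perpetuity: 372340.42553 / (1+0.094)^4 = 259938.67614
Total PV = 7996.58160 + 259938.67614 = 267935.25774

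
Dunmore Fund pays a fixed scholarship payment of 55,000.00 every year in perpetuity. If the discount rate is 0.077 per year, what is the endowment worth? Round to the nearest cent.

714285.71

Level perpetuity: PV = C / r = 55,000.00 / 0.077 = 714,285.71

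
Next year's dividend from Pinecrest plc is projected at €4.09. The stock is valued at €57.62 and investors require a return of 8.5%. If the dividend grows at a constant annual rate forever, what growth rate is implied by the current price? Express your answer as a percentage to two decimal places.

P = D₁/(r−g) ⇒ g = r − D₁/P = 0.085 − €4.09/€57.62 = 0.014018

1.40%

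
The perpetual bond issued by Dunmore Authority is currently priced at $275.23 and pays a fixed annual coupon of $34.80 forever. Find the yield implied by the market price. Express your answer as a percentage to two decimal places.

P = C/r ⇒ r = C/P = $34.80/$275.23 = 0.126440

12.64%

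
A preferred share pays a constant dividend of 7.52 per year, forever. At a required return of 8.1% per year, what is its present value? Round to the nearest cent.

Level perpetuity: PV = C / r = 7.52 / 0.081 = 92.84

92.84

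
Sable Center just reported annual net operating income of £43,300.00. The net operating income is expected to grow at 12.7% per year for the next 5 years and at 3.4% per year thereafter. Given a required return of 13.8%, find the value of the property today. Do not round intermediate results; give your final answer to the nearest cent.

D_1 = 48799.10000
D_2 = 54996.58570
D_3 = 61981.15208
D_4 = 69852.75840
D_5 = 78724.05872
Terminal value at year 5: TV = D_5×(1+g_2)/(r−g_2) = 81400.67671/0.104 = 782698.81453
P_0 = D_1/(1+r)^1 + D_2/(1+r)^2 + D_3/(1+r)^3 + D_4/(1+r)^4 + D_5/(1+r)^5 + TV/(1+r)^5
    = 42881.45870 + 42466.96305 + 42056.47395 + 41649.95268 + 41247.36087 + 410093.95325 = 620396.16250

£620396.16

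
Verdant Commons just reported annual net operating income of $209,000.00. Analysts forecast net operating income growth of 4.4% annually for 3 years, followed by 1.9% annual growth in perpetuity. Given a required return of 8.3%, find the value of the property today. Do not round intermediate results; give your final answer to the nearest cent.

$3563879.72

D_1 = 218196.00000
D_2 = 227796.62400
D_3 = 237819.67546
Terminal value at year 3: TV = D_3×(1+g_2)/(r−g_2) = 242338.24929/0.064 = 3786535.14515
P_0 = D_1/(1+r)^1 + D_2/(1+r)^2 + D_3/(1+r)^3 + TV/(1+r)^3
    = 201473.68421 + 194218.39918 + 187224.38481 + 2980963.25187 = 3563879.72008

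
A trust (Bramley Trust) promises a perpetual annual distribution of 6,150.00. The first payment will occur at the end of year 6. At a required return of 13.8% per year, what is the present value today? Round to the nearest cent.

Value at end of year 5: C / r = 6,150.00 / 0.138 = 44,565.2174
Discount to today: PV = 44,565.2174 / (1 + 0.138)^5 = 44,565.2174 / 1.908584 = 23,349.88

23349.88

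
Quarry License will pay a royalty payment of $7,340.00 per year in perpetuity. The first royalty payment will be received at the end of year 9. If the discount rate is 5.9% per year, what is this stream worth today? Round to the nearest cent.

$78645.95

Value at end of year 8: C / r = $7,340.00 / 0.059 = $124,406.7797
Discount to today: PV = $124,406.7797 / (1 + 0.059)^8 = $124,406.7797 / 1.581859 = $78,645.95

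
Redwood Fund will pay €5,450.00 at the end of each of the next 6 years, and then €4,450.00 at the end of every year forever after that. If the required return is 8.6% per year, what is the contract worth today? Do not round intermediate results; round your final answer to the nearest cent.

PV of 6-year annuity: €5,450.00 × [1 − (1+0.086)^−6] / 0.086 = 24742.59190
Perpetuity value at year 6: €4,450.00 / 0.086 = 51744.18605
PV of perpetuity: 51744.18605 / (1+0.086)^6 = 31541.51926
Total PV = 24742.59190 + 31541.51926 = 56284.11117

€56284.11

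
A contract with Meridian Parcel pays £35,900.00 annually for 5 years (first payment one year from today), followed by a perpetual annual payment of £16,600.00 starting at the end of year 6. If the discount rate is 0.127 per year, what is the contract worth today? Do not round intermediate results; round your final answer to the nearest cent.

PV of 5-year annuity: £35,900.00 × [1 − (1+0.127)^−5] / 0.127 = 127198.37704
Perpetuity value at year 5: £16,600.00 / 0.127 = 130708.66142
PV of perpetuity: 130708.66142 / (1+0.127)^5 = 71892.69877
Total PV = 127198.37704 + 71892.69877 = 199091.07582

£199091.08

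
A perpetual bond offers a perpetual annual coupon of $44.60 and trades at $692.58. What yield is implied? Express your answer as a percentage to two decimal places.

6.44%

P = C/r ⇒ r = C/P = $44.60/$692.58 = 0.064397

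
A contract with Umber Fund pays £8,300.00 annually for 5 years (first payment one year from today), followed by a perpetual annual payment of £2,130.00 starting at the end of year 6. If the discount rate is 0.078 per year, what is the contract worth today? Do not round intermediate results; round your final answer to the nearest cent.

£52073.12

PV of 5-year annuity: £8,300.00 × [1 − (1+0.078)^−5] / 0.078 = 33314.91727
Perpetuity value at year 5: £2,130.00 / 0.078 = 27307.69231
PV of perpetuity: 27307.69231 / (1+0.078)^5 = 18758.20149
Total PV = 33314.91727 + 18758.20149 = 52073.11876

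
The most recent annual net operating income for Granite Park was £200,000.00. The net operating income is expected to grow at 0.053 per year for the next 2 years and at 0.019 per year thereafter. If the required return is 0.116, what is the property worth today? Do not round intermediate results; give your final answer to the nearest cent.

£2237279.68

D_1 = 210600.00000
D_2 = 221761.80000
Terminal value at year 2: TV = D_2×(1+g_2)/(r−g_2) = 225975.27420/0.097 = 2329642.00206
P_0 = D_1/(1+r)^1 + D_2/(1+r)^2 + TV/(1+r)^2
    = 188709.67742 + 178056.71176 + 1870513.29157 = 2237279.68074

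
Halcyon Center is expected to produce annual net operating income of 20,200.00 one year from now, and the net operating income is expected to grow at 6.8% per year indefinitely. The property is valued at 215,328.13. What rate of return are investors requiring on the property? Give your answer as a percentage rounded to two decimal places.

16.18%

P = D₁/(r − g) ⇒ r = D₁/P + g = 20,200.0000/215,328.13 + 0.068 = 0.093810 + 0.068 = 0.161810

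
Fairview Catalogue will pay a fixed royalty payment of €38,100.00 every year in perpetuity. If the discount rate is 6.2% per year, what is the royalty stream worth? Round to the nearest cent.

Level perpetuity: PV = C / r = €38,100.00 / 0.062 = €614,516.13

€614516.13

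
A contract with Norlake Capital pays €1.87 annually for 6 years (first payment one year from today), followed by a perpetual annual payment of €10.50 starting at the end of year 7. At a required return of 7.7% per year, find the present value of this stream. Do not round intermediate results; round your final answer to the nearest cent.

€96.10

PV of 6-year annuity: €1.87 × [1 − (1+0.077)^−6] / 0.077 = 8.72403
Perpetuity value at year 6: €10.50 / 0.077 = 136.36364
PV of perpetuity: 136.36364 / (1+0.077)^6 = 87.37845
Total PV = 8.72403 + 87.37845 = 96.10248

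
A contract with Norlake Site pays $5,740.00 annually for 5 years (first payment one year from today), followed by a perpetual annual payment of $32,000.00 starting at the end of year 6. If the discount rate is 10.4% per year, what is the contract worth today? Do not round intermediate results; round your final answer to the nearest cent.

PV of 5-year annuity: $5,740.00 × [1 − (1+0.104)^−5] / 0.104 = 21538.57924
Perpetuity value at year 5: $32,000.00 / 0.104 = 307692.30769
PV of perpetuity: 307692.30769 / (1+0.104)^5 = 187616.60461
Total PV = 21538.57924 + 187616.60461 = 209155.18385

$209155.18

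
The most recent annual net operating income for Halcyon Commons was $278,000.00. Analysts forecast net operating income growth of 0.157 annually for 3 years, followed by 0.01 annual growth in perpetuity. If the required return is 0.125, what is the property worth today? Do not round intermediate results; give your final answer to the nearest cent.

$3538246.05

D_1 = 321646.00000
D_2 = 372144.42200
D_3 = 430571.09625
Terminal value at year 3: TV = D_3×(1+g_2)/(r−g_2) = 434876.80722/0.115 = 3781537.45406
P_0 = D_1/(1+r)^1 + D_2/(1+r)^2 + D_3/(1+r)^3 + TV/(1+r)^3
    = 285907.55556 + 294040.03714 + 302403.84264 + 2655894.61794 = 3538246.05327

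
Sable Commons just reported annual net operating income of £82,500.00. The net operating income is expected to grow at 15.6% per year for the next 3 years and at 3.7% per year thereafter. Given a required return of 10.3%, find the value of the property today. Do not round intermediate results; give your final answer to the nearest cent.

D_1 = 95370.00000
D_2 = 110247.72000
D_3 = 127446.36432
Terminal value at year 3: TV = D_3×(1+g_2)/(r−g_2) = 132161.87980/0.066 = 2002452.72424
P_0 = D_1/(1+r)^1 + D_2/(1+r)^2 + D_3/(1+r)^3 + TV/(1+r)^3
    = 86464.18858 + 90618.85947 + 94973.16550 + 1492229.88823 = 1764286.10178

£1764286.10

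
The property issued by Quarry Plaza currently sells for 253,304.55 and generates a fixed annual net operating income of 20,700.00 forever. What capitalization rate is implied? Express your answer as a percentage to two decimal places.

8.17%

P = C/r ⇒ r = C/P = 20,700.00/253,304.55 = 0.081720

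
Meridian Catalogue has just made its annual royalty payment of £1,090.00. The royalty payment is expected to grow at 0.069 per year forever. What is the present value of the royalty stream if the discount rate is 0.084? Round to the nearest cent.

£77680.67

D₁ = D₀ × (1 + g) = £1,090.00 × 1.069 = £1,165.2100
Growing perpetuity: P = D₁ / (r − g) = £1,165.2100 / (0.084 − 0.069) = £77,680.67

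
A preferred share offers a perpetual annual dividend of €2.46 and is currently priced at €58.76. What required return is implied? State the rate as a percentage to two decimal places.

P = C/r ⇒ r = C/P = €2.46/€58.76 = 0.041865

4.19%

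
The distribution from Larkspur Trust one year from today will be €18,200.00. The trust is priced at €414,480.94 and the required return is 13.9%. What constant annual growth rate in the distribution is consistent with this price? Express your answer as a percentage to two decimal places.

9.51%

P = D₁/(r−g) ⇒ g = r − D₁/P = 0.139 − €18,200.00/€414,480.94 = 0.095090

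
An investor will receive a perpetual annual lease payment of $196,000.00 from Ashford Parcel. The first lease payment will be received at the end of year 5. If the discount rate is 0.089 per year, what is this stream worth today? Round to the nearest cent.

Value at end of year 4: C / r = $196,000.00 / 0.089 = $2,202,247.1910
Discount to today: PV = $2,202,247.1910 / (1 + 0.089)^4 = $2,202,247.1910 / 1.406409 = $1,565,865.82

$1565865.82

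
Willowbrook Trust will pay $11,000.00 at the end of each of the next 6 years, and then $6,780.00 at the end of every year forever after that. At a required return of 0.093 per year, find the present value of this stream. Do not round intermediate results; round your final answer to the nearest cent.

PV of 6-year annuity: $11,000.00 × [1 − (1+0.093)^−6] / 0.093 = 48906.84318
Perpetuity value at year 6: $6,780.00 / 0.093 = 72903.22581
PV of perpetuity: 72903.22581 / (1+0.093)^6 = 42758.82610
Total PV = 48906.84318 + 42758.82610 = 91665.66928

$91665.67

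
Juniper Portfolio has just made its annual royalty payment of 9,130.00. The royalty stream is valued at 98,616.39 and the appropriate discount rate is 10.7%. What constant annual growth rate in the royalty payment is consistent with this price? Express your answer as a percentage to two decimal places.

P = D₀(1+g)/(r−g) ⇒ P(r−g) = D₀(1+g) ⇒ g(P+D₀) = P·r − D₀
g = (P·r − D₀)/(P + D₀) = (98,616.39×0.107 − 9,130.00) / (98,616.39 + 9,130.00) = 0.013197

1.32%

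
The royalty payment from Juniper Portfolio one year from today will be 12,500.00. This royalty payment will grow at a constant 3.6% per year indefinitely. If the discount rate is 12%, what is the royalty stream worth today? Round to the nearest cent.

148809.52

Growing perpetuity: P = D₁ / (r − g) = 12,500.0000 / (0.12 − 0.036) = 148,809.52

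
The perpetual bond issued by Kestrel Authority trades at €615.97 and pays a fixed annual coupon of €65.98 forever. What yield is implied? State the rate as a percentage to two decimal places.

10.71%

P = C/r ⇒ r = C/P = €65.98/€615.97 = 0.107116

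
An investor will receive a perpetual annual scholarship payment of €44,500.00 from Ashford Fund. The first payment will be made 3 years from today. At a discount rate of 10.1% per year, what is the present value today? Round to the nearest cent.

Value at end of year 2: C / r = €44,500.00 / 0.101 = €440,594.0594
Discount to today: PV = €440,594.0594 / (1 + 0.101)^2 = €440,594.0594 / 1.212201 = €363,466.17

€363466.17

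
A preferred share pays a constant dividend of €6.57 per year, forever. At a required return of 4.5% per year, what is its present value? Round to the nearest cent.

€146.00

Level perpetuity: PV = C / r = €6.57 / 0.045 = €146.00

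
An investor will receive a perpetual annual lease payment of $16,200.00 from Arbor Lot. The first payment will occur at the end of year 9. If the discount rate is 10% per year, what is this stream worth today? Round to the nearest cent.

Value at end of year 8: C / r = $16,200.00 / 0.1 = $162,000.0000
Discount to today: PV = $162,000.0000 / (1 + 0.1)^8 = $162,000.0000 / 2.143589 = $75,574.20

$75574.20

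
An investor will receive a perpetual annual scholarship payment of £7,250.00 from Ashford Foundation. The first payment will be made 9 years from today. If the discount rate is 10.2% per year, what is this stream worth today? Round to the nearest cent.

£32680.23

Value at end of year 8: C / r = £7,250.00 / 0.102 = £71,078.4314
Discount to today: PV = £71,078.4314 / (1 + 0.102)^8 = £71,078.4314 / 2.174967 = £32,680.23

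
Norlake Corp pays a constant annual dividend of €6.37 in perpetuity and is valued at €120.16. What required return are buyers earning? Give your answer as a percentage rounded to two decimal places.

5.30%

P = C/r ⇒ r = C/P = €6.37/€120.16 = 0.053013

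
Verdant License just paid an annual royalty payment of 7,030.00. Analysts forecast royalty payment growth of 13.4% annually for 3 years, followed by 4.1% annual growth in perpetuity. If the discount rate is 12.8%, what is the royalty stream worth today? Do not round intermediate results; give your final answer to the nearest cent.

106782.20

D_1 = 7972.02000
D_2 = 9040.27068
D_3 = 10251.66695
Terminal value at year 3: TV = D_3×(1+g_2)/(r−g_2) = 10671.98530/0.087 = 122666.49766
P_0 = D_1/(1+r)^1 + D_2/(1+r)^2 + D_3/(1+r)^3 + TV/(1+r)^3
    = 7067.39362 + 7104.98614 + 7142.77862 + 85467.04068 = 106782.19905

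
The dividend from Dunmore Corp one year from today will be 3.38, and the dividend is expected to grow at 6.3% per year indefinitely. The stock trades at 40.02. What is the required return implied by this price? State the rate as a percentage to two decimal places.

14.75%

P = D₁/(r − g) ⇒ r = D₁/P + g = 3.3800/40.02 + 0.063 = 0.084458 + 0.063 = 0.147458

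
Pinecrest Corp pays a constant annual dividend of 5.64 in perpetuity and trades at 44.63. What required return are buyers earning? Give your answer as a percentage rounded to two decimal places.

P = C/r ⇒ r = C/P = 5.64/44.63 = 0.126372

12.64%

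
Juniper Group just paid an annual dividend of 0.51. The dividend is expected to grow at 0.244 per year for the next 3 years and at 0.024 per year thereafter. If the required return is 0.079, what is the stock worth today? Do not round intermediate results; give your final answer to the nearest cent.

16.60

D_1 = 0.63444
D_2 = 0.78924
D_3 = 0.98182
Terminal value at year 3: TV = D_3×(1+g_2)/(r−g_2) = 1.00538/0.055 = 18.27968
P_0 = D_1/(1+r)^1 + D_2/(1+r)^2 + D_3/(1+r)^3 + TV/(1+r)^3
    = 0.58799 + 0.67790 + 0.78157 + 14.55138 = 16.59884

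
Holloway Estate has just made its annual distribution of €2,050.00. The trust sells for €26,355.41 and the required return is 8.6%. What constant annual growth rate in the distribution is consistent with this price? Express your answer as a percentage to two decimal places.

P = D₀(1+g)/(r−g) ⇒ P(r−g) = D₀(1+g) ⇒ g(P+D₀) = P·r − D₀
g = (P·r − D₀)/(P + D₀) = (€26,355.41×0.086 − €2,050.00) / (€26,355.41 + €2,050.00) = 0.007624

0.76%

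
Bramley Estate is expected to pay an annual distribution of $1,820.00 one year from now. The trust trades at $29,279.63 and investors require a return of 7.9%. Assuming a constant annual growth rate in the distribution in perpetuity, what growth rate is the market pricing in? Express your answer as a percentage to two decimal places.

1.68%

P = D₁/(r−g) ⇒ g = r − D₁/P = 0.079 − $1,820.00/$29,279.63 = 0.016841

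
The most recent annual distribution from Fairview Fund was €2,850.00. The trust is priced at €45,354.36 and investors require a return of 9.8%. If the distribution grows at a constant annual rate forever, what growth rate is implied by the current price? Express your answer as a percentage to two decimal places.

P = D₀(1+g)/(r−g) ⇒ P(r−g) = D₀(1+g) ⇒ g(P+D₀) = P·r − D₀
g = (P·r − D₀)/(P + D₀) = (€45,354.36×0.098 − €2,850.00) / (€45,354.36 + €2,850.00) = 0.033083

3.31%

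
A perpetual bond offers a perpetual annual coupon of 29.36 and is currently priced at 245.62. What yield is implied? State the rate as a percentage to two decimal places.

11.95%

P = C/r ⇒ r = C/P = 29.36/245.62 = 0.119534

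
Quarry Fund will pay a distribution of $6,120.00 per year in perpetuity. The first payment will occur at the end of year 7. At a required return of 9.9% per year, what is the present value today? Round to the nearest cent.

$35085.69

Value at end of year 6: C / r = $6,120.00 / 0.099 = $61,818.1818
Discount to today: PV = $61,818.1818 / (1 + 0.099)^6 = $61,818.1818 / 1.761920 = $35,085.69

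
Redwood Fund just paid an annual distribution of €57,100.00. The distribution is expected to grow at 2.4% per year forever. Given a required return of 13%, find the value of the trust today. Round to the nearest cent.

D₁ = D₀ × (1 + g) = €57,100.00 × 1.024 = €58,470.4000
Growing perpetuity: P = D₁ / (r − g) = €58,470.4000 / (0.13 − 0.024) = €551,607.55

€551607.55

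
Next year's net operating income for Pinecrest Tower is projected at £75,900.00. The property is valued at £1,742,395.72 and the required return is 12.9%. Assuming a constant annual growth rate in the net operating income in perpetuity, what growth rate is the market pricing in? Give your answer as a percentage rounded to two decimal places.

P = D₁/(r−g) ⇒ g = r − D₁/P = 0.129 − £75,900.00/£1,742,395.72 = 0.085439

8.54%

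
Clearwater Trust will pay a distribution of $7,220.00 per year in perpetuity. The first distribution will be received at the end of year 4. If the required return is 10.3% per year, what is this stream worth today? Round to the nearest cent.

Value at end of year 3: C / r = $7,220.00 / 0.103 = $70,097.0874
Discount to today: PV = $70,097.0874 / (1 + 0.103)^3 = $70,097.0874 / 1.341920 = $52,236.42

$52236.42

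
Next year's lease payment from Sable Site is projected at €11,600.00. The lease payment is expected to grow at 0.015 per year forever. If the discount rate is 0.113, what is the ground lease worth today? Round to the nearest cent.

€118367.35

Growing perpetuity: P = D₁ / (r − g) = €11,600.0000 / (0.113 − 0.015) = €118,367.35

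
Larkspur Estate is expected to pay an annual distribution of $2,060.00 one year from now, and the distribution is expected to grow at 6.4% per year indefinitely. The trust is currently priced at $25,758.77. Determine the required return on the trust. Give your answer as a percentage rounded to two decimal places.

P = D₁/(r − g) ⇒ r = D₁/P + g = $2,060.0000/$25,758.77 + 0.064 = 0.079973 + 0.064 = 0.143973

14.40%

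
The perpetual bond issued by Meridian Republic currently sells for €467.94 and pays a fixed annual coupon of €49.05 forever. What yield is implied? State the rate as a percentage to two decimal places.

P = C/r ⇒ r = C/P = €49.05/€467.94 = 0.104821

10.48%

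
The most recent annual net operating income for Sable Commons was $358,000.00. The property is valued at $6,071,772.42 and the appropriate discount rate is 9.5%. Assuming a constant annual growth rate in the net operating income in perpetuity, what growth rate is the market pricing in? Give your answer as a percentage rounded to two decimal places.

P = D₀(1+g)/(r−g) ⇒ P(r−g) = D₀(1+g) ⇒ g(P+D₀) = P·r − D₀
g = (P·r − D₀)/(P + D₀) = ($6,071,772.42×0.095 − $358,000.00) / ($6,071,772.42 + $358,000.00) = 0.034032

3.40%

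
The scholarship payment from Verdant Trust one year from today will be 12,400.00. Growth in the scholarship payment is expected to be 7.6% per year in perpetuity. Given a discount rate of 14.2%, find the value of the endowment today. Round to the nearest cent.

187878.79

Growing perpetuity: P = D₁ / (r − g) = 12,400.0000 / (0.142 − 0.076) = 187,878.79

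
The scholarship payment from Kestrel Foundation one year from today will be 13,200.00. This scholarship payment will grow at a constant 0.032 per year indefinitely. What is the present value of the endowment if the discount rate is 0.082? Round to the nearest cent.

Growing perpetuity: P = D₁ / (r − g) = 13,200.0000 / (0.082 − 0.032) = 264,000.00

264000.00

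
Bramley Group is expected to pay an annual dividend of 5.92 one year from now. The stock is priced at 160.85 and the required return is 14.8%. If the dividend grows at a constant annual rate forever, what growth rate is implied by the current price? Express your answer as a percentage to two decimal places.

11.12%

P = D₁/(r−g) ⇒ g = r − D₁/P = 0.148 − 5.92/160.85 = 0.111196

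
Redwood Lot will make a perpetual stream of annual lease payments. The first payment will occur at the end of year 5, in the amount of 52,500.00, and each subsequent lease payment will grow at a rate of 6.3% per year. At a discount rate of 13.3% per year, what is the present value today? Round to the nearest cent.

Value at end of year 4: C₁ / (r − g) = 52,500.00 / (0.133 − 0.063) = 750,000.0000
Discount to today: PV = 750,000.0000 / (1 + 0.133)^4 = 750,000.0000 / 1.647857 = 455,136.46

455136.46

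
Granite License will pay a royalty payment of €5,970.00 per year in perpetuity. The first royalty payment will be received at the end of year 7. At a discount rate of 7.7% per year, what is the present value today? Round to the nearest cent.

Value at end of year 6: C / r = €5,970.00 / 0.077 = €77,532.4675
Discount to today: PV = €77,532.4675 / (1 + 0.077)^6 = €77,532.4675 / 1.560609 = €49,680.89

€49680.89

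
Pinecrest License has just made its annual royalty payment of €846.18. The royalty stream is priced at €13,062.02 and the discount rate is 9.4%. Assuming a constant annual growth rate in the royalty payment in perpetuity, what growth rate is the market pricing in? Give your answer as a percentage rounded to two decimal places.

2.74%

P = D₀(1+g)/(r−g) ⇒ P(r−g) = D₀(1+g) ⇒ g(P+D₀) = P·r − D₀
g = (P·r − D₀)/(P + D₀) = (€13,062.02×0.094 − €846.18) / (€13,062.02 + €846.18) = 0.027441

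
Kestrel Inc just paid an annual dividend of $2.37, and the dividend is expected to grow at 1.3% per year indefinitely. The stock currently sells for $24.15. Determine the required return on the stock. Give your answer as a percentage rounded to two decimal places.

11.24%

D₁ = $2.37 × 1.013 = $2.4008
P = D₁/(r − g) ⇒ r = D₁/P + g = $2.4008/$24.15 + 0.013 = 0.099412 + 0.013 = 0.112412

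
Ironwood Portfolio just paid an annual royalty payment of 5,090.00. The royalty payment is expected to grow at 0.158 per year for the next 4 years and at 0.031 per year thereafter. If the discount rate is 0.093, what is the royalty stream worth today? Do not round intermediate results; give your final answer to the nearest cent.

D_1 = 5894.22000
D_2 = 6825.50676
D_3 = 7903.93683
D_4 = 9152.75885
Terminal value at year 4: TV = D_4×(1+g_2)/(r−g_2) = 9436.49437/0.062 = 152201.52212
P_0 = D_1/(1+r)^1 + D_2/(1+r)^2 + D_3/(1+r)^3 + D_4/(1+r)^4 + TV/(1+r)^4
    = 5392.69899 + 5713.39930 + 6053.17144 + 6413.14962 + 106644.47188 = 130216.89124

130216.89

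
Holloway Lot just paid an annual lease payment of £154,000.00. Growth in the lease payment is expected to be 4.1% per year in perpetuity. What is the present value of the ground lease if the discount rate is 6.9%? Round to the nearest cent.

D₁ = D₀ × (1 + g) = £154,000.00 × 1.041 = £160,314.0000
Growing perpetuity: P = D₁ / (r − g) = £160,314.0000 / (0.069 − 0.041) = £5,725,500.00

£5725500.00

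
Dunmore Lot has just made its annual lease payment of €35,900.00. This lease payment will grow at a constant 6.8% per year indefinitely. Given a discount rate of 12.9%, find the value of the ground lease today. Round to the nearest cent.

D₁ = D₀ × (1 + g) = €35,900.00 × 1.068 = €38,341.2000
Growing perpetuity: P = D₁ / (r − g) = €38,341.2000 / (0.129 − 0.068) = €628,544.26

€628544.26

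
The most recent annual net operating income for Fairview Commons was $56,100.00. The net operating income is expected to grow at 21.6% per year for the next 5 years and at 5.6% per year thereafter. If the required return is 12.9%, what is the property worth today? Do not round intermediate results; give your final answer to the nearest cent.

D_1 = 68217.60000
D_2 = 82952.60160
D_3 = 100870.36355
D_4 = 122658.36207
D_5 = 149152.56828
Terminal value at year 5: TV = D_5×(1+g_2)/(r−g_2) = 157505.11210/0.073 = 2157604.27538
P_0 = D_1/(1+r)^1 + D_2/(1+r)^2 + D_3/(1+r)^3 + D_4/(1+r)^4 + D_5/(1+r)^5 + TV/(1+r)^5
    = 60423.02923 + 65079.18826 + 70094.14785 + 75495.55694 + 81313.19507 + 1176256.63010 = 1528661.74745

$1528661.75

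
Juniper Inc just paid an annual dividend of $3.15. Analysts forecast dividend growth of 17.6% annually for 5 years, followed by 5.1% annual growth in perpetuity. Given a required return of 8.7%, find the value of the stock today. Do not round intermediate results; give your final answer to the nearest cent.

$156.37

D_1 = 3.70440
D_2 = 4.35637
D_3 = 5.12310
D_4 = 6.02476
D_5 = 7.08512
Terminal value at year 5: TV = D_5×(1+g_2)/(r−g_2) = 7.44646/0.036 = 206.84612
P_0 = D_1/(1+r)^1 + D_2/(1+r)^2 + D_3/(1+r)^3 + D_4/(1+r)^4 + D_5/(1+r)^5 + TV/(1+r)^5
    = 3.40791 + 3.68694 + 3.98881 + 4.31541 + 4.66874 + 136.30119 = 156.36900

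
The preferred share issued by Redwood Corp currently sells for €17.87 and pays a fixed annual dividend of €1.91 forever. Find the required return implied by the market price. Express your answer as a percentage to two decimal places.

10.69%

P = C/r ⇒ r = C/P = €1.91/€17.87 = 0.106883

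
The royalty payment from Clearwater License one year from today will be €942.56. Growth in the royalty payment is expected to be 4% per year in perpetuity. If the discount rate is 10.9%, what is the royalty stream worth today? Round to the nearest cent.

Growing perpetuity: P = D₁ / (r − g) = €942.5600 / (0.109 − 0.04) = €13,660.29

€13660.29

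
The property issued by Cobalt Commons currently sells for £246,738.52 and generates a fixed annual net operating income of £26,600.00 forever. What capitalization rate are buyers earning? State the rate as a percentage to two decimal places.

P = C/r ⇒ r = C/P = £26,600.00/£246,738.52 = 0.107806

10.78%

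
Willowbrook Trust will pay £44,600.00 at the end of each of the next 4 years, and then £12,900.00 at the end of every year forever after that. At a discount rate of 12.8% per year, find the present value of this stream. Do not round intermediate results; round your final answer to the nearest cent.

£195465.17

PV of 4-year annuity: £44,600.00 × [1 − (1+0.128)^−4] / 0.128 = 133214.59429
Perpetuity value at year 4: £12,900.00 / 0.128 = 100781.25000
PV of perpetuity: 100781.25000 / (1+0.128)^4 = 62250.57138
Total PV = 133214.59429 + 62250.57138 = 195465.16567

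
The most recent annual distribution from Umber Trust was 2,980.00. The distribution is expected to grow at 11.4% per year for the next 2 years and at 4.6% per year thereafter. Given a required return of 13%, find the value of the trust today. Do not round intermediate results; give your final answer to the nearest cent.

41898.70

D_1 = 3319.72000
D_2 = 3698.16808
Terminal value at year 2: TV = D_2×(1+g_2)/(r−g_2) = 3868.28381/0.084 = 46050.99776
P_0 = D_1/(1+r)^1 + D_2/(1+r)^2 + TV/(1+r)^2
    = 2937.80531 + 2896.20807 + 36064.68616 = 41898.69954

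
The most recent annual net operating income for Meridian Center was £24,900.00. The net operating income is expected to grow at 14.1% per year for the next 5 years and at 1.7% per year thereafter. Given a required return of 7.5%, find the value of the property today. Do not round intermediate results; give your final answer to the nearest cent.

£737533.50

D_1 = 28410.90000
D_2 = 32416.83690
D_3 = 36987.61090
D_4 = 42202.86404
D_5 = 48153.46787
Terminal value at year 5: TV = D_5×(1+g_2)/(r−g_2) = 48972.07682/0.058 = 844346.15213
P_0 = D_1/(1+r)^1 + D_2/(1+r)^2 + D_3/(1+r)^3 + D_4/(1+r)^4 + D_5/(1+r)^5 + TV/(1+r)^5
    = 26428.74419 + 28051.34615 + 29773.56834 + 31601.52695 + 33541.71372 + 588136.60096 = 737533.50031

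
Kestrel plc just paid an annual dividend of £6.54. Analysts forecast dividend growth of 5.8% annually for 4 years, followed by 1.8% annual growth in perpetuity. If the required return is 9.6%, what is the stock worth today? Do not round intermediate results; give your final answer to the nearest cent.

£98.09

D_1 = 6.91932
D_2 = 7.32064
D_3 = 7.74524
D_4 = 8.19446
Terminal value at year 4: TV = D_4×(1+g_2)/(r−g_2) = 8.34196/0.078 = 106.94823
P_0 = D_1/(1+r)^1 + D_2/(1+r)^2 + D_3/(1+r)^3 + D_4/(1+r)^4 + TV/(1+r)^4
    = 6.31325 + 6.09436 + 5.88306 + 5.67908 + 74.11931 = 98.08906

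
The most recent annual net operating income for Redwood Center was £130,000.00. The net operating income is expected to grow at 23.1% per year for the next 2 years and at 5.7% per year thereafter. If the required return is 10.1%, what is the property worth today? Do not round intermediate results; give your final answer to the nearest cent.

D_1 = 160030.00000
D_2 = 196996.93000
Terminal value at year 2: TV = D_2×(1+g_2)/(r−g_2) = 208225.75501/0.044 = 4732403.52295
P_0 = D_1/(1+r)^1 + D_2/(1+r)^2 + TV/(1+r)^2
    = 145349.68211 + 162511.76991 + 3903975.92722 = 4211837.37924

£4211837.38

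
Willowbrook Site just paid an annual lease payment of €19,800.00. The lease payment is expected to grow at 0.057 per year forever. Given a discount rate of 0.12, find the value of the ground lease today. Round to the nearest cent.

D₁ = D₀ × (1 + g) = €19,800.00 × 1.057 = €20,928.6000
Growing perpetuity: P = D₁ / (r − g) = €20,928.6000 / (0.12 − 0.057) = €332,200.00

€332200.00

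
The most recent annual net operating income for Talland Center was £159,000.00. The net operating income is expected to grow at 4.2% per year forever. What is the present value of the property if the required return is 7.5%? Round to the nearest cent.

D₁ = D₀ × (1 + g) = £159,000.00 × 1.042 = £165,678.0000
Growing perpetuity: P = D₁ / (r − g) = £165,678.0000 / (0.075 − 0.042) = £5,020,545.45

£5020545.45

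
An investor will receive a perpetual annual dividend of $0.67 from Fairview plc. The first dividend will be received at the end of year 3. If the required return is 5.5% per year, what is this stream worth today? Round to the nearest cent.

$10.94

Value at end of year 2: C / r = $0.67 / 0.055 = $12.1818
Discount to today: PV = $12.1818 / (1 + 0.055)^2 = $12.1818 / 1.113025 = $10.94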